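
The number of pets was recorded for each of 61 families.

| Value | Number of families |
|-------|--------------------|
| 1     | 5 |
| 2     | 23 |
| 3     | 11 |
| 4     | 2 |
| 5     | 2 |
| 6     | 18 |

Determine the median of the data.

3

Cumulative frequencies: 5, 28, 39, 41, 43, 61
n = 61, so the median is the value in position (n+1)/2 = 31.
Position 31 falls at value 3.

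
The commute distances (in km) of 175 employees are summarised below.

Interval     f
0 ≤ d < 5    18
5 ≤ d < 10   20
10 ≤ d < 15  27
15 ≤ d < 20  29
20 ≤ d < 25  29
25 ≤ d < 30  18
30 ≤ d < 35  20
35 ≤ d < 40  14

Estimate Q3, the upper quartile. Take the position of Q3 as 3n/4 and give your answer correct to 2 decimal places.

27.29

Cumulative frequencies: 18, 38, 65, 94, 123, 141, 161, 175
n = 175; position = 3n/4 = 131.25.
This falls in the class 25 ≤ d < 30: L = 25, F = 123, f = 18, h = 5.
Upper quartile ≈ 25 + ((131.25 − 123) / 18) × 5 = 27.2917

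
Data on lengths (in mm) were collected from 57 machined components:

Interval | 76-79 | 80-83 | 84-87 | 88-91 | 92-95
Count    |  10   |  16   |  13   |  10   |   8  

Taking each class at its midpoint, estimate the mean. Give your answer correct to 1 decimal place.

Midpoints: 77.5, 81.5, 85.5, 89.5, 93.5
Σfm = 10×77.5 + 16×81.5 + 13×85.5 + 10×89.5 + 8×93.5 = 4833.5
n = Σf = 57
Mean = 4833.5 / 57 = 84.7982

84.8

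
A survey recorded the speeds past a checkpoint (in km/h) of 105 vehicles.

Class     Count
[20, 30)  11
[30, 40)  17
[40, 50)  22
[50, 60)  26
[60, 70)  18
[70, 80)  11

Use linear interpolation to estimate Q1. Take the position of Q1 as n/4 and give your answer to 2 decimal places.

38.97

Cumulative frequencies: 11, 28, 50, 76, 94, 105
n = 105; position = n/4 = 26.25.
This falls in the class [30, 40): L = 30, F = 11, f = 17, h = 10.
Lower quartile ≈ 30 + ((26.25 − 11) / 17) × 10 = 38.9706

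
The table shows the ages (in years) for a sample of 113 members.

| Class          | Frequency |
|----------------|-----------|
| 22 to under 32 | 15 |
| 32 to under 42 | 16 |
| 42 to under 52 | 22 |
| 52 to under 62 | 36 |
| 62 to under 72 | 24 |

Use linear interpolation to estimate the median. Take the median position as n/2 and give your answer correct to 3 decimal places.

52.972

Cumulative frequencies: 15, 31, 53, 89, 113
n = 113; position = n/2 = 56.5.
This falls in the class 52 to under 62: L = 52, F = 53, f = 36, h = 10.
Median ≈ 52 + ((56.5 − 53) / 36) × 10 = 52.9722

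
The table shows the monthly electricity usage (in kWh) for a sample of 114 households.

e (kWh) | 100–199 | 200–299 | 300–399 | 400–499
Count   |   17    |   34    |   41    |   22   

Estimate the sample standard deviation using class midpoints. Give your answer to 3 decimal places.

96.596

Midpoints: 149.5, 249.5, 349.5, 449.5
n = 114, Σfm = 35243, mean = 309.1491
Σfm² = 11949728.5
Σf(m − x̄)² = Σfm² − (Σfm)²/n = 11949728.5 − 35243²/114 = 1054385.9649
Sample variance = 1054385.9649 / 113 = 9330.8492
Standard deviation = √9330.8492 = 96.5963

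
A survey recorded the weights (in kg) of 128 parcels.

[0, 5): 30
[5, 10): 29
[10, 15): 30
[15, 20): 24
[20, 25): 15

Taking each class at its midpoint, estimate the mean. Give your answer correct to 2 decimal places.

11.13

Midpoints: 2.5, 7.5, 12.5, 17.5, 22.5
Σfm = 30×2.5 + 29×7.5 + 30×12.5 + 24×17.5 + 15×22.5 = 1425
n = Σf = 128
Mean = 1425 / 128 = 11.1328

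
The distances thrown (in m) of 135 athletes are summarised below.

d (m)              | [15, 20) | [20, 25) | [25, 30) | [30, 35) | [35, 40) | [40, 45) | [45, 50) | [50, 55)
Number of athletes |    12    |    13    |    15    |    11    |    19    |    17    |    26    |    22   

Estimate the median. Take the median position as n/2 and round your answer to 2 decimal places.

39.34

Cumulative frequencies: 12, 25, 40, 51, 70, 87, 113, 135
n = 135; position = n/2 = 67.5.
This falls in the class [35, 40): L = 35, F = 51, f = 19, h = 5.
Median ≈ 35 + ((67.5 − 51) / 19) × 5 = 39.3421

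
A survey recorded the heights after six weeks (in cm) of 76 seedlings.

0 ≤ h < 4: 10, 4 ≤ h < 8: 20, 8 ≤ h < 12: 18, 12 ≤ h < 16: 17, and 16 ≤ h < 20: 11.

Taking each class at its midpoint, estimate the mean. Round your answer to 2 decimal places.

Midpoints: 2, 6, 10, 14, 18
Σfm = 10×2 + 20×6 + 18×10 + 17×14 + 11×18 = 756
n = Σf = 76
Mean = 756 / 76 = 9.9474

9.95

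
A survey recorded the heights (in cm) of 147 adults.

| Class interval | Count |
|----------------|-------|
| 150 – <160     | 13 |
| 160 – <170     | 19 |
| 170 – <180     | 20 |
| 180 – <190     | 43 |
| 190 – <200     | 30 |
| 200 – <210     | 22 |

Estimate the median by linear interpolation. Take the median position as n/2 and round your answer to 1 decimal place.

185.0

Cumulative frequencies: 13, 32, 52, 95, 125, 147
n = 147; position = n/2 = 73.5.
This falls in the class 180 – <190: L = 180, F = 52, f = 43, h = 10.
Median ≈ 180 + ((73.5 − 52) / 43) × 10 = 185.0000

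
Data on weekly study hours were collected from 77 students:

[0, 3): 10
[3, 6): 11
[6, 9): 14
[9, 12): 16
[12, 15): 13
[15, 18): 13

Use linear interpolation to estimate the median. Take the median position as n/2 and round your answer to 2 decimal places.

9.66

Cumulative frequencies: 10, 21, 35, 51, 64, 77
n = 77; position = n/2 = 38.5.
This falls in the class [9, 12): L = 9, F = 35, f = 16, h = 3.
Median ≈ 9 + ((38.5 − 35) / 16) × 3 = 9.6562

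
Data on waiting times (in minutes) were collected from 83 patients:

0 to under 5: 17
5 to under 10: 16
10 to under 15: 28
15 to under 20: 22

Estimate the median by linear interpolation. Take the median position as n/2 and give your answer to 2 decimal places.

Cumulative frequencies: 17, 33, 61, 83
n = 83; position = n/2 = 41.5.
This falls in the class 10 to under 15: L = 10, F = 33, f = 28, h = 5.
Median ≈ 10 + ((41.5 − 33) / 28) × 5 = 11.5179

11.52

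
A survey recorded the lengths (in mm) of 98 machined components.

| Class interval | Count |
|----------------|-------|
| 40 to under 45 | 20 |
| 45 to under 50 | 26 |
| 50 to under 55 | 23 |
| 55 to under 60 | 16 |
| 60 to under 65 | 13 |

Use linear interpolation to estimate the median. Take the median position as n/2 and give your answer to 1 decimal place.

50.7

Cumulative frequencies: 20, 46, 69, 85, 98
n = 98; position = n/2 = 49.
This falls in the class 50 to under 55: L = 50, F = 46, f = 23, h = 5.
Median ≈ 50 + ((49 − 46) / 23) × 5 = 50.6522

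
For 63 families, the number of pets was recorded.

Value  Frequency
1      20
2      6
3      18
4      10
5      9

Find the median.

Cumulative frequencies: 20, 26, 44, 54, 63
n = 63, so the median is the value in position (n+1)/2 = 32.
Position 32 falls at value 3.

3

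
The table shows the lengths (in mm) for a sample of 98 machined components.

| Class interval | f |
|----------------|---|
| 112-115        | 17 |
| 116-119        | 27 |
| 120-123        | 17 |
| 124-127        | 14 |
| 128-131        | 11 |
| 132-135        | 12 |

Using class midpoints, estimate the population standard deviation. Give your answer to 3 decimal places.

6.512

Midpoints: 113.5, 117.5, 121.5, 125.5, 129.5, 133.5
n = 98, Σfm = 11951, mean = 121.9490
Σfm² = 1461568.5
Σf(m − x̄)² = Σfm² − (Σfm)²/n = 1461568.5 − 11951²/98 = 4156.2449
Population variance = 4156.2449 / 98 = 42.4107
Standard deviation = √42.4107 = 6.5123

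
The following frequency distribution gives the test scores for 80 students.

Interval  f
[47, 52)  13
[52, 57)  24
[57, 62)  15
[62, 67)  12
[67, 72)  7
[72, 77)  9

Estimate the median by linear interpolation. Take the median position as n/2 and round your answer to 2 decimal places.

Cumulative frequencies: 13, 37, 52, 64, 71, 80
n = 80; position = n/2 = 40.
This falls in the class [57, 62): L = 57, F = 37, f = 15, h = 5.
Median ≈ 57 + ((40 − 37) / 15) × 5 = 58.0000

58.00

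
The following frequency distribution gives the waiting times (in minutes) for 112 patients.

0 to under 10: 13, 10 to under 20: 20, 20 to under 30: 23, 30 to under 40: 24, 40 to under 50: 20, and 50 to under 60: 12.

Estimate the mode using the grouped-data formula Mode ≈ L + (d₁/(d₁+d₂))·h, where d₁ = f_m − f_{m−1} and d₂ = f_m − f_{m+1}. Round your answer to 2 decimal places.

Modal class: 30 to under 40 (highest frequency 24).
d₁ = 24 − 23 = 1, d₂ = 24 − 20 = 4
Mode ≈ 30 + (1/(1+4)) × 10 = 30 + 2.0000 = 32.0000

32.00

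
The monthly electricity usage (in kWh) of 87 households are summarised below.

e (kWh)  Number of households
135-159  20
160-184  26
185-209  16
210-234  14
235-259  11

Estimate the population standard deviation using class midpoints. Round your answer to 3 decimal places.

Midpoints: 147, 172, 197, 222, 247
n = 87, Σfm = 16389, mean = 188.3793
Σfm² = 3183383
Σf(m − x̄)² = Σfm² − (Σfm)²/n = 3183383 − 16389²/87 = 96034.4828
Population variance = 96034.4828 / 87 = 1103.8446
Standard deviation = √1103.8446 = 33.2242

33.224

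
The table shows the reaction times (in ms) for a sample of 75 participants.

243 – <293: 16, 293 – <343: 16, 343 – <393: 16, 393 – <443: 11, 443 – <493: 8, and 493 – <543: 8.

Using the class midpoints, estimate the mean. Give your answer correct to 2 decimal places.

Midpoints: 268, 318, 368, 418, 468, 518
Σfm = 16×268 + 16×318 + 16×368 + 11×418 + 8×468 + 8×518 = 27750
n = Σf = 75
Mean = 27750 / 75 = 370.0000

370.00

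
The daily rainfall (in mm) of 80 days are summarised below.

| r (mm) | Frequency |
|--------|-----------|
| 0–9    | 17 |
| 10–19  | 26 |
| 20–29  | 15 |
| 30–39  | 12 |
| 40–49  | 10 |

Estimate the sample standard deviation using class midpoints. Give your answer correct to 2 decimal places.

Midpoints: 4.5, 14.5, 24.5, 34.5, 44.5
n = 80, Σfm = 1680, mean = 21.0000
Σfm² = 48900
Σf(m − x̄)² = Σfm² − (Σfm)²/n = 48900 − 1680²/80 = 13620.0000
Sample variance = 13620.0000 / 79 = 172.4051
Standard deviation = √172.4051 = 13.1303

13.13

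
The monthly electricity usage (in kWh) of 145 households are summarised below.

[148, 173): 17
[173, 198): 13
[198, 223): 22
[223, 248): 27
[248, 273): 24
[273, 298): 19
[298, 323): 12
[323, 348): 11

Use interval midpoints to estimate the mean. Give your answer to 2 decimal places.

242.91

Midpoints: 160.5, 185.5, 210.5, 235.5, 260.5, 285.5, 310.5, 335.5
Σfm = 17×160.5 + 13×185.5 + 22×210.5 + 27×235.5 + 24×260.5 + 19×285.5 + 12×310.5 + 11×335.5 = 35222.5
n = Σf = 145
Mean = 35222.5 / 145 = 242.9138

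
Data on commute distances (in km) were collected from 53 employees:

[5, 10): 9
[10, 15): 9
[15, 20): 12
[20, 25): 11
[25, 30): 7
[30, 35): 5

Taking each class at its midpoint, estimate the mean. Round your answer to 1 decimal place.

18.7

Midpoints: 7.5, 12.5, 17.5, 22.5, 27.5, 32.5
Σfm = 9×7.5 + 9×12.5 + 12×17.5 + 11×22.5 + 7×27.5 + 5×32.5 = 992.5
n = Σf = 53
Mean = 992.5 / 53 = 18.7264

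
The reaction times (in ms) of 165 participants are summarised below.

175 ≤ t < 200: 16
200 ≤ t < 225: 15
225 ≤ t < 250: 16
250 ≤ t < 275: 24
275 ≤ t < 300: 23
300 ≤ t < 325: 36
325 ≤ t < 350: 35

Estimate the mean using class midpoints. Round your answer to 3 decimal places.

278.561

Midpoints: 187.5, 212.5, 237.5, 262.5, 287.5, 312.5, 337.5
Σfm = 16×187.5 + 15×212.5 + 16×237.5 + 24×262.5 + 23×287.5 + 36×312.5 + 35×337.5 = 45962.5
n = Σf = 165
Mean = 45962.5 / 165 = 278.5606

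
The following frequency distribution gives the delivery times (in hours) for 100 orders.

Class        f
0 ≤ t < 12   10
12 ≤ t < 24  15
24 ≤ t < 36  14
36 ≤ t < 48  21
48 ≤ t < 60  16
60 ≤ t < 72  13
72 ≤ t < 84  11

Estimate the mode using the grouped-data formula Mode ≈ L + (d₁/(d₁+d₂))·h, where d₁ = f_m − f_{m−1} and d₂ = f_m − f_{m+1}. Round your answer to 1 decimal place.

Modal class: 36 ≤ t < 48 (highest frequency 21).
d₁ = 21 − 14 = 7, d₂ = 21 − 16 = 5
Mode ≈ 36 + (7/(7+5)) × 12 = 36 + 7.0000 = 43.0000

43.0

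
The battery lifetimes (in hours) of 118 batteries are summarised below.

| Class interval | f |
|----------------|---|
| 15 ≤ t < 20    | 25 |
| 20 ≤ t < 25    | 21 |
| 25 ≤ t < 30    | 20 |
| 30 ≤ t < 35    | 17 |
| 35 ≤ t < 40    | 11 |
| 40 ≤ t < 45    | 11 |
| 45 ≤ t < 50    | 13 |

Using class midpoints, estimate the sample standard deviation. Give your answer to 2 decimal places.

9.97

Midpoints: 17.5, 22.5, 27.5, 32.5, 37.5, 42.5, 47.5
n = 118, Σfm = 3510, mean = 29.7458
Σfm² = 116037.5
Σf(m − x̄)² = Σfm² − (Σfm)²/n = 116037.5 − 3510²/118 = 11629.8729
Sample variance = 11629.8729 / 117 = 99.4006
Standard deviation = √99.4006 = 9.9700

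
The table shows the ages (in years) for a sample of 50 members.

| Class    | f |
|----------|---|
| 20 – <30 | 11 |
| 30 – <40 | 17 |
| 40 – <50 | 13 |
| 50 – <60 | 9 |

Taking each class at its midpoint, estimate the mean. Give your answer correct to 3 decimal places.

39.000

Midpoints: 25, 35, 45, 55
Σfm = 11×25 + 17×35 + 13×45 + 9×55 = 1950
n = Σf = 50
Mean = 1950 / 50 = 39.0000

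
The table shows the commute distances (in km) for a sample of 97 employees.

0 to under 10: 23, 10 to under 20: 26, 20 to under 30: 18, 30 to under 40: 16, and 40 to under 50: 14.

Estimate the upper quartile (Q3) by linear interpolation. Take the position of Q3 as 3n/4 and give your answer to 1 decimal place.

Cumulative frequencies: 23, 49, 67, 83, 97
n = 97; position = 3n/4 = 72.75.
This falls in the class 30 to under 40: L = 30, F = 67, f = 16, h = 10.
Upper quartile ≈ 30 + ((72.75 − 67) / 16) × 10 = 33.5938

33.6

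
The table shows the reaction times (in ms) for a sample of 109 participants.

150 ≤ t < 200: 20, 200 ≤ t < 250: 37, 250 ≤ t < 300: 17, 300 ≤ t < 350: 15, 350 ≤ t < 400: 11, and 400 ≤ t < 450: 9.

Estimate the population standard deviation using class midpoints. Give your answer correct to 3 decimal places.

76.544

Midpoints: 175, 225, 275, 325, 375, 425
n = 109, Σfm = 29325, mean = 269.0367
Σfm² = 8528125
Σf(m − x̄)² = Σfm² − (Σfm)²/n = 8528125 − 29325²/109 = 638623.8532
Population variance = 638623.8532 / 109 = 5858.9344
Standard deviation = √5858.9344 = 76.5437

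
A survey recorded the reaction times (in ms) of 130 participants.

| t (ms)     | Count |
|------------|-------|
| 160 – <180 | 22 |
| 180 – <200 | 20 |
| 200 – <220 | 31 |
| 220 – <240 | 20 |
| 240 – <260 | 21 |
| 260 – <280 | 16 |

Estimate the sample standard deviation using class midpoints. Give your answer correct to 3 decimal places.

Midpoints: 170, 190, 210, 230, 250, 270
n = 130, Σfm = 28220, mean = 217.0769
Σfm² = 6261800
Σf(m − x̄)² = Σfm² − (Σfm)²/n = 6261800 − 28220²/130 = 135889.2308
Sample variance = 135889.2308 / 129 = 1053.4049
Standard deviation = √1053.4049 = 32.4562

32.456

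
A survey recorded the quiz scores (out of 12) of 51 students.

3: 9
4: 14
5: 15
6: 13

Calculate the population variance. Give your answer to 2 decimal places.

1.10

Values: 3, 4, 5, 6
n = 51, Σfx = 236, mean = 4.6275
Σfx² = 1148
Σf(x − x̄)² = Σfx² − (Σfx)²/n = 1148 − 236²/51 = 55.9216
Population variance = 55.9216 / 51 = 1.0965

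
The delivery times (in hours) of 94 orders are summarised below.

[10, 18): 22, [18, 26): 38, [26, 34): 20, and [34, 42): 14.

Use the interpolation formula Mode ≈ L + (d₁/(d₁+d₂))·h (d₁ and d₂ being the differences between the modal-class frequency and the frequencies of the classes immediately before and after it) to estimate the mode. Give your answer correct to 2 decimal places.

21.76

Modal class: [18, 26) (highest frequency 38).
d₁ = 38 − 22 = 16, d₂ = 38 − 20 = 18
Mode ≈ 18 + (16/(16+18)) × 8 = 18 + 3.7647 = 21.7647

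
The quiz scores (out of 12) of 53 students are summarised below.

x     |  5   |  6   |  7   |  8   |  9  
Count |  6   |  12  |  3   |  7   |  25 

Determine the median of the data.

8

Cumulative frequencies: 6, 18, 21, 28, 53
n = 53, so the median is the value in position (n+1)/2 = 27.
Position 27 falls at value 8.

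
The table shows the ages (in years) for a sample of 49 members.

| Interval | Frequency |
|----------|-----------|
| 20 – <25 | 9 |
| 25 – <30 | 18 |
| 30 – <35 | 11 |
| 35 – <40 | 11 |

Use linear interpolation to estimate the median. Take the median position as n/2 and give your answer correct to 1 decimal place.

Cumulative frequencies: 9, 27, 38, 49
n = 49; position = n/2 = 24.5.
This falls in the class 25 – <30: L = 25, F = 9, f = 18, h = 5.
Median ≈ 25 + ((24.5 − 9) / 18) × 5 = 29.3056

29.3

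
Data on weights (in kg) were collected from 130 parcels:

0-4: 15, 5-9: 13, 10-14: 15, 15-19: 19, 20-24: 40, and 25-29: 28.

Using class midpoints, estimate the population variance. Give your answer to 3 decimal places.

67.929

Midpoints: 2, 7, 12, 17, 22, 27
n = 130, Σfm = 2260, mean = 17.3846
Σfm² = 48120
Σf(m − x̄)² = Σfm² − (Σfm)²/n = 48120 − 2260²/130 = 8830.7692
Population variance = 8830.7692 / 130 = 67.9290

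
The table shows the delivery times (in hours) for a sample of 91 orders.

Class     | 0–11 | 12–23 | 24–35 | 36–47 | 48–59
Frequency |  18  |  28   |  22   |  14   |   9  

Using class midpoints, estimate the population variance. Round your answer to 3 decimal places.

Midpoints: 5.5, 17.5, 29.5, 41.5, 53.5
n = 91, Σfm = 2300.5, mean = 25.2802
Σfm² = 78136.75
Σf(m − x̄)² = Σfm² − (Σfm)²/n = 78136.75 − 2300.5²/91 = 19979.6044
Population variance = 19979.6044 / 91 = 219.5561

219.556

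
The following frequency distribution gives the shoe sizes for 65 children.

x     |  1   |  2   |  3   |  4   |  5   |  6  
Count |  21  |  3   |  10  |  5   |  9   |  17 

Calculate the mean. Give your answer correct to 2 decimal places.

Values: 1, 2, 3, 4, 5, 6
Σfx = 21×1 + 3×2 + 10×3 + 5×4 + 9×5 + 17×6 = 224
n = Σf = 65
Mean = 224 / 65 = 3.4462

3.45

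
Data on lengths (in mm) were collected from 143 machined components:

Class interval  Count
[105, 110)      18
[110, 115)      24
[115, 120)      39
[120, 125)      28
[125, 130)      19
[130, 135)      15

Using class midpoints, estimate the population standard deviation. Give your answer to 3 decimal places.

7.442

Midpoints: 107.5, 112.5, 117.5, 122.5, 127.5, 132.5
n = 143, Σfm = 17057.5, mean = 119.2832
Σfm² = 2042593.75
Σf(m − x̄)² = Σfm² − (Σfm)²/n = 2042593.75 − 17057.5²/143 = 7920.2797
Population variance = 7920.2797 / 143 = 55.3866
Standard deviation = √55.3866 = 7.4422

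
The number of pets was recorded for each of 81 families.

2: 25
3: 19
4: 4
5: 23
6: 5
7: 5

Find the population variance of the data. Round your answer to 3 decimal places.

2.488

Values: 2, 3, 4, 5, 6, 7
n = 81, Σfx = 303, mean = 3.7407
Σfx² = 1335
Σf(x − x̄)² = Σfx² − (Σfx)²/n = 1335 − 303²/81 = 201.5556
Population variance = 201.5556 / 81 = 2.4883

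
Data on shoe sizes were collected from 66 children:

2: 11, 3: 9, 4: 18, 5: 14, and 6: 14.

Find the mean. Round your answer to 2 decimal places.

4.17

Values: 2, 3, 4, 5, 6
Σfx = 11×2 + 9×3 + 18×4 + 14×5 + 14×6 = 275
n = Σf = 66
Mean = 275 / 66 = 4.1667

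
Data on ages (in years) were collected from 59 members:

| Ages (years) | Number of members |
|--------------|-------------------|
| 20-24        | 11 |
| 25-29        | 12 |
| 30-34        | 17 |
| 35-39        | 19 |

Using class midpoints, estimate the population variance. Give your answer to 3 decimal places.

30.164

Midpoints: 22, 27, 32, 37
n = 59, Σfm = 1813, mean = 30.7288
Σfm² = 57491
Σf(m − x̄)² = Σfm² − (Σfm)²/n = 57491 − 1813²/59 = 1779.6610
Population variance = 1779.6610 / 59 = 30.1637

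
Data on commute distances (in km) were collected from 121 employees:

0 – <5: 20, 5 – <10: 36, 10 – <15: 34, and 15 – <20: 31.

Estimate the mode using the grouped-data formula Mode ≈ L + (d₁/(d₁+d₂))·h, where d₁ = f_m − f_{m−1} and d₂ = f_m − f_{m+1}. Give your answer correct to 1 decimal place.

9.4

Modal class: 5 – <10 (highest frequency 36).
d₁ = 36 − 20 = 16, d₂ = 36 − 34 = 2
Mode ≈ 5 + (16/(16+2)) × 5 = 5 + 4.4444 = 9.4444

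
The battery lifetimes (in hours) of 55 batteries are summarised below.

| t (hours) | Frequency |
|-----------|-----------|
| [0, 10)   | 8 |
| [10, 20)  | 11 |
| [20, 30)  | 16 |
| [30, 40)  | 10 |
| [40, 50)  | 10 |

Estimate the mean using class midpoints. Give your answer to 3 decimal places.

25.545

Midpoints: 5, 15, 25, 35, 45
Σfm = 8×5 + 11×15 + 16×25 + 10×35 + 10×45 = 1405
n = Σf = 55
Mean = 1405 / 55 = 25.5455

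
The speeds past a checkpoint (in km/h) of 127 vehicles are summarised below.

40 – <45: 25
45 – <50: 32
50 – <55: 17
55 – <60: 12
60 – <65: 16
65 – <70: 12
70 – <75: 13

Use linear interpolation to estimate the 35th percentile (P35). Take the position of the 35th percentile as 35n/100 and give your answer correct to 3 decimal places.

Cumulative frequencies: 25, 57, 74, 86, 102, 114, 127
n = 127; position = 35n/100 = 44.45.
This falls in the class 45 – <50: L = 45, F = 25, f = 32, h = 5.
35th percentile ≈ 45 + ((44.45 − 25) / 32) × 5 = 48.0391

48.039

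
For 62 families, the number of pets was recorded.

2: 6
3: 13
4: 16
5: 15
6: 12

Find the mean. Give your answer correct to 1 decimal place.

Values: 2, 3, 4, 5, 6
Σfx = 6×2 + 13×3 + 16×4 + 15×5 + 12×6 = 262
n = Σf = 62
Mean = 262 / 62 = 4.2258

4.2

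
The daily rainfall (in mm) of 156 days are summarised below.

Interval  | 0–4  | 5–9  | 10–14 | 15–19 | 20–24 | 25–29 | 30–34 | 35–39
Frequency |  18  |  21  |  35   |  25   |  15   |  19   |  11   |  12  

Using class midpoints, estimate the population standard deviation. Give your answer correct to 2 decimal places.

Midpoints: 2, 7, 12, 17, 22, 27, 32, 37
n = 156, Σfm = 2667, mean = 17.0962
Σfm² = 62169
Σf(m − x̄)² = Σfm² − (Σfm)²/n = 62169 − 2667²/156 = 16573.5577
Population variance = 16573.5577 / 156 = 106.2408
Standard deviation = √106.2408 = 10.3073

10.31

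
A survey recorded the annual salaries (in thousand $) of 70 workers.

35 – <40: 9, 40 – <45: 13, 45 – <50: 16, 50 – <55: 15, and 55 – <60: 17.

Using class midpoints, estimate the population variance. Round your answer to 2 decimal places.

45.49

Midpoints: 37.5, 42.5, 47.5, 52.5, 57.5
n = 70, Σfm = 3415, mean = 48.7857
Σfm² = 169787.5
Σf(m − x̄)² = Σfm² − (Σfm)²/n = 169787.5 − 3415²/70 = 3184.2857
Population variance = 3184.2857 / 70 = 45.4898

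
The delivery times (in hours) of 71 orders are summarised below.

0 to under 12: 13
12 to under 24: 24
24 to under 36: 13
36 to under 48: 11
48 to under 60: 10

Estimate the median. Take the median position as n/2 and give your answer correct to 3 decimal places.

Cumulative frequencies: 13, 37, 50, 61, 71
n = 71; position = n/2 = 35.5.
This falls in the class 12 to under 24: L = 12, F = 13, f = 24, h = 12.
Median ≈ 12 + ((35.5 − 13) / 24) × 12 = 23.2500

23.250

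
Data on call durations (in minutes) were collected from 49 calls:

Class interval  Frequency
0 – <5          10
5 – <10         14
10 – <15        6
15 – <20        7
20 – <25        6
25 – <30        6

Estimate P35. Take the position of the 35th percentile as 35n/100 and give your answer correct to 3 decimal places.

7.554

Cumulative frequencies: 10, 24, 30, 37, 43, 49
n = 49; position = 35n/100 = 17.15.
This falls in the class 5 – <10: L = 5, F = 10, f = 14, h = 5.
35th percentile ≈ 5 + ((17.15 − 10) / 14) × 5 = 7.5536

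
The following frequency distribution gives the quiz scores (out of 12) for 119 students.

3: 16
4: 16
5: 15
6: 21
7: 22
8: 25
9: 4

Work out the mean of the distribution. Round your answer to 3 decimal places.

5.908

Values: 3, 4, 5, 6, 7, 8, 9
Σfx = 16×3 + 16×4 + 15×5 + 21×6 + 22×7 + 25×8 + 4×9 = 703
n = Σf = 119
Mean = 703 / 119 = 5.9076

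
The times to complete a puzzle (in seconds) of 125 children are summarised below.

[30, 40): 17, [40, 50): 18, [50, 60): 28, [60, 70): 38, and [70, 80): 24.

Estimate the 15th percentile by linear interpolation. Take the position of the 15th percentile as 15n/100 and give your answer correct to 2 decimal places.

40.97

Cumulative frequencies: 17, 35, 63, 101, 125
n = 125; position = 15n/100 = 18.75.
This falls in the class [40, 50): L = 40, F = 17, f = 18, h = 10.
15th percentile ≈ 40 + ((18.75 − 17) / 18) × 10 = 40.9722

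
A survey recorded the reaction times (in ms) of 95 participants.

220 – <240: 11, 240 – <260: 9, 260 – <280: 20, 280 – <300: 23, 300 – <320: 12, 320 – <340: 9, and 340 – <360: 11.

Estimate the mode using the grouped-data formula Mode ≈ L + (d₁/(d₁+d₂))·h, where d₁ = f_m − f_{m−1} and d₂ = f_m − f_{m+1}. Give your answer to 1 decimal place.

284.3

Modal class: 280 – <300 (highest frequency 23).
d₁ = 23 − 20 = 3, d₂ = 23 − 12 = 11
Mode ≈ 280 + (3/(3+11)) × 20 = 280 + 4.2857 = 284.2857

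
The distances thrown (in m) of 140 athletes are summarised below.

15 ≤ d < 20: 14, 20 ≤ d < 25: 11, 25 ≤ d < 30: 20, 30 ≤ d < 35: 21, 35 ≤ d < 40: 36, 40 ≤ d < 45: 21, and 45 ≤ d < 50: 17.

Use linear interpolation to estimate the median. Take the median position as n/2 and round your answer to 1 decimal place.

Cumulative frequencies: 14, 25, 45, 66, 102, 123, 140
n = 140; position = n/2 = 70.
This falls in the class 35 ≤ d < 40: L = 35, F = 66, f = 36, h = 5.
Median ≈ 35 + ((70 − 66) / 36) × 5 = 35.5556

35.6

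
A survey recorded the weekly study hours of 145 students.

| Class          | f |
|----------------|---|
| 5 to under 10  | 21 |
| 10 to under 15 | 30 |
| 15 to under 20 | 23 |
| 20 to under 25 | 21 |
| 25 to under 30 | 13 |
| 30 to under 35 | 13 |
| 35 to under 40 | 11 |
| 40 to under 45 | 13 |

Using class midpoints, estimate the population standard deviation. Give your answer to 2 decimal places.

10.99

Midpoints: 7.5, 12.5, 17.5, 22.5, 27.5, 32.5, 37.5, 42.5
n = 145, Σfm = 3152.5, mean = 21.7414
Σfm² = 86056.25
Σf(m − x̄)² = Σfm² − (Σfm)²/n = 86056.25 − 3152.5²/145 = 17516.5517
Population variance = 17516.5517 / 145 = 120.8038
Standard deviation = √120.8038 = 10.9911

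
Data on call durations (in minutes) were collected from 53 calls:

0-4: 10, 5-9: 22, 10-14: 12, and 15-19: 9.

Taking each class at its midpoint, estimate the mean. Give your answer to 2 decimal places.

Midpoints: 2, 7, 12, 17
Σfm = 10×2 + 22×7 + 12×12 + 9×17 = 471
n = Σf = 53
Mean = 471 / 53 = 8.8868

8.89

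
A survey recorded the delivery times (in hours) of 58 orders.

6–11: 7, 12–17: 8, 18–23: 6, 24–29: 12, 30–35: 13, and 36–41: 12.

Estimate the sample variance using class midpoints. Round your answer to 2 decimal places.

Midpoints: 8.5, 14.5, 20.5, 26.5, 32.5, 38.5
n = 58, Σfm = 1501, mean = 25.8793
Σfm² = 44654.5
Σf(m − x̄)² = Σfm² − (Σfm)²/n = 44654.5 − 1501²/58 = 5809.6552
Sample variance = 5809.6552 / 57 = 101.9238

101.92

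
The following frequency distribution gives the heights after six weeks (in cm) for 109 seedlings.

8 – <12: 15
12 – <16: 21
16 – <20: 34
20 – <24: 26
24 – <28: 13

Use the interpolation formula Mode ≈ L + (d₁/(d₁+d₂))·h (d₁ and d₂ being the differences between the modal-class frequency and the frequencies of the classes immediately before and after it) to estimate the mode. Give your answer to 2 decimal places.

Modal class: 16 – <20 (highest frequency 34).
d₁ = 34 − 21 = 13, d₂ = 34 − 26 = 8
Mode ≈ 16 + (13/(13+8)) × 4 = 16 + 2.4762 = 18.4762

18.48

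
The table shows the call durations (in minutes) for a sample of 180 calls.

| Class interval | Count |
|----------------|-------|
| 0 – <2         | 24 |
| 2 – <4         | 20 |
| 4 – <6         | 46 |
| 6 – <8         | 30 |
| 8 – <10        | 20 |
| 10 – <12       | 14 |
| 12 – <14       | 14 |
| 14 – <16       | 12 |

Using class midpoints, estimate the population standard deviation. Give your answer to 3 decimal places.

Midpoints: 1, 3, 5, 7, 9, 11, 13, 15
n = 180, Σfm = 1220, mean = 6.7778
Σfm² = 11204
Σf(m − x̄)² = Σfm² − (Σfm)²/n = 11204 − 1220²/180 = 2935.1111
Population variance = 2935.1111 / 180 = 16.3062
Standard deviation = √16.3062 = 4.0381

4.038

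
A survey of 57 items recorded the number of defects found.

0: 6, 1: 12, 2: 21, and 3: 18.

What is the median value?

Cumulative frequencies: 6, 18, 39, 57
n = 57, so the median is the value in position (n+1)/2 = 29.
Position 29 falls at value 2.

2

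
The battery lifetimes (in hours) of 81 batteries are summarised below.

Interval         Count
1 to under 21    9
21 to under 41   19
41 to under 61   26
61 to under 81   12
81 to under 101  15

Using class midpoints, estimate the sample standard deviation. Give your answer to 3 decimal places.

25.169

Midpoints: 11, 31, 51, 71, 91
n = 81, Σfm = 4231, mean = 52.2346
Σfm² = 271681
Σf(m − x̄)² = Σfm² − (Σfm)²/n = 271681 − 4231²/81 = 50676.5432
Sample variance = 50676.5432 / 80 = 633.4568
Standard deviation = √633.4568 = 25.1686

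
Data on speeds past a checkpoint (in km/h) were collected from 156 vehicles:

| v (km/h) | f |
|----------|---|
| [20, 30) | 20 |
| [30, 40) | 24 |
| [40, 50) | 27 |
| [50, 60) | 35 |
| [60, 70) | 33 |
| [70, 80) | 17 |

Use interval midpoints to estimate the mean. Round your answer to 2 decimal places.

50.64

Midpoints: 25, 35, 45, 55, 65, 75
Σfm = 20×25 + 24×35 + 27×45 + 35×55 + 33×65 + 17×75 = 7900
n = Σf = 156
Mean = 7900 / 156 = 50.6410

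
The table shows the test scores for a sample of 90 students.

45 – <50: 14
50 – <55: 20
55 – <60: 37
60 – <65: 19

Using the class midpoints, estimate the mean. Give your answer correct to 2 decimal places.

55.89

Midpoints: 47.5, 52.5, 57.5, 62.5
Σfm = 14×47.5 + 20×52.5 + 37×57.5 + 19×62.5 = 5030
n = Σf = 90
Mean = 5030 / 90 = 55.8889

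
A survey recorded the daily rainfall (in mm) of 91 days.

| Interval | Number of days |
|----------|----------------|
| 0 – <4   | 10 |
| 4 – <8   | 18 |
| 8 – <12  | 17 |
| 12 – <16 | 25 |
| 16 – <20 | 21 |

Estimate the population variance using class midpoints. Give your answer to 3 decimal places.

Midpoints: 2, 6, 10, 14, 18
n = 91, Σfm = 1026, mean = 11.2747
Σfm² = 14092
Σf(m − x̄)² = Σfm² − (Σfm)²/n = 14092 − 1026²/91 = 2524.1319
Population variance = 2524.1319 / 91 = 27.7377

27.738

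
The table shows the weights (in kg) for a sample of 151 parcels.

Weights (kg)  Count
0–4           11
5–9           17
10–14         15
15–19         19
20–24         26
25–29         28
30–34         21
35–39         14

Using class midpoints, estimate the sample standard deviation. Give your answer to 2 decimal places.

10.32

Midpoints: 2, 7, 12, 17, 22, 27, 32, 37
n = 151, Σfm = 3162, mean = 20.9404
Σfm² = 82194
Σf(m − x̄)² = Σfm² − (Σfm)²/n = 82194 − 3162²/151 = 15980.4636
Sample variance = 15980.4636 / 150 = 106.5364
Standard deviation = √106.5364 = 10.3216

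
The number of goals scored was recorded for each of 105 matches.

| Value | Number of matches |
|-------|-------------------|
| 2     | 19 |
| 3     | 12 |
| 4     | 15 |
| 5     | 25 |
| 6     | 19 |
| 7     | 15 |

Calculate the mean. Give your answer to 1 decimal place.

Values: 2, 3, 4, 5, 6, 7
Σfx = 19×2 + 12×3 + 15×4 + 25×5 + 19×6 + 15×7 = 478
n = Σf = 105
Mean = 478 / 105 = 4.5524

4.6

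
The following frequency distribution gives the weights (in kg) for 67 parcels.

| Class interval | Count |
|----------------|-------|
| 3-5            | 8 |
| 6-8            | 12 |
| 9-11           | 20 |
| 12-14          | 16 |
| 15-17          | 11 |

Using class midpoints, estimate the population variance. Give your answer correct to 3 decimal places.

Midpoints: 4, 7, 10, 13, 16
n = 67, Σfm = 700, mean = 10.4478
Σfm² = 8236
Σf(m − x̄)² = Σfm² − (Σfm)²/n = 8236 − 700²/67 = 922.5672
Population variance = 922.5672 / 67 = 13.7697

13.770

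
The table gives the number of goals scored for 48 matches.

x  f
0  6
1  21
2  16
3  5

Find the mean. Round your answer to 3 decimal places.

1.417

Values: 0, 1, 2, 3
Σfx = 6×0 + 21×1 + 16×2 + 5×3 = 68
n = Σf = 48
Mean = 68 / 48 = 1.4167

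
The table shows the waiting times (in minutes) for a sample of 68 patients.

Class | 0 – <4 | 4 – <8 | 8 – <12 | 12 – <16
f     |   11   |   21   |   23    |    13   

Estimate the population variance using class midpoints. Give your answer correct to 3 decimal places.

15.239

Midpoints: 2, 6, 10, 14
n = 68, Σfm = 560, mean = 8.2353
Σfm² = 5648
Σf(m − x̄)² = Σfm² − (Σfm)²/n = 5648 − 560²/68 = 1036.2353
Population variance = 1036.2353 / 68 = 15.2388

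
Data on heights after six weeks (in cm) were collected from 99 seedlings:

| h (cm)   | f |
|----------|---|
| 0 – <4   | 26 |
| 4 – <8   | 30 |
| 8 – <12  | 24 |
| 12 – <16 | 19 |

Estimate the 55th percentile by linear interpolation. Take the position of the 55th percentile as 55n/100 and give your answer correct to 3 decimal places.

7.793

Cumulative frequencies: 26, 56, 80, 99
n = 99; position = 55n/100 = 54.45.
This falls in the class 4 – <8: L = 4, F = 26, f = 30, h = 4.
55th percentile ≈ 4 + ((54.45 − 26) / 30) × 4 = 7.7933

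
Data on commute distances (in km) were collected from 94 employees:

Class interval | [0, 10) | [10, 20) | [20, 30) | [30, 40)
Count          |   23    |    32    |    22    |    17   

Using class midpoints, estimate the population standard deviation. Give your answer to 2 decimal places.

Midpoints: 5, 15, 25, 35
n = 94, Σfm = 1740, mean = 18.5106
Σfm² = 42350
Σf(m − x̄)² = Σfm² − (Σfm)²/n = 42350 − 1740²/94 = 10141.4894
Population variance = 10141.4894 / 94 = 107.8882
Standard deviation = √107.8882 = 10.3869

10.39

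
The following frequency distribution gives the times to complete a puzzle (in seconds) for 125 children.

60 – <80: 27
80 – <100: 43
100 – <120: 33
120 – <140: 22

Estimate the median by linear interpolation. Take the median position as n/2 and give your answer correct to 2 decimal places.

Cumulative frequencies: 27, 70, 103, 125
n = 125; position = n/2 = 62.5.
This falls in the class 80 – <100: L = 80, F = 27, f = 43, h = 20.
Median ≈ 80 + ((62.5 − 27) / 43) × 20 = 96.5116

96.51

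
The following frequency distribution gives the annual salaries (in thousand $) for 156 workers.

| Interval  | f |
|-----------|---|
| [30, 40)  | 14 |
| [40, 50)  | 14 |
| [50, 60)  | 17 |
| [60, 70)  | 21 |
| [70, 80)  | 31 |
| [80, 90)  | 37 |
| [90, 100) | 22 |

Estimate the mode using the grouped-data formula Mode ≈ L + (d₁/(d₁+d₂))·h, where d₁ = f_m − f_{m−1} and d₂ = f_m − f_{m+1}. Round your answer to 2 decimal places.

82.86

Modal class: [80, 90) (highest frequency 37).
d₁ = 37 − 31 = 6, d₂ = 37 − 22 = 15
Mode ≈ 80 + (6/(6+15)) × 10 = 80 + 2.8571 = 82.8571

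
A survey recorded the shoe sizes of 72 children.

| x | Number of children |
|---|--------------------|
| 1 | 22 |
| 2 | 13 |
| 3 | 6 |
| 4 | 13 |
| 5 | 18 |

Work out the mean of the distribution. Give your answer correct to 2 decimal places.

2.89

Values: 1, 2, 3, 4, 5
Σfx = 22×1 + 13×2 + 6×3 + 13×4 + 18×5 = 208
n = Σf = 72
Mean = 208 / 72 = 2.8889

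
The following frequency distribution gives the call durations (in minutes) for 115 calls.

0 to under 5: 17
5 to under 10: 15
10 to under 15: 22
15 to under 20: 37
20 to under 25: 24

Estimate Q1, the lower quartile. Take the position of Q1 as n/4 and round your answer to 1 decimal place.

Cumulative frequencies: 17, 32, 54, 91, 115
n = 115; position = n/4 = 28.75.
This falls in the class 5 to under 10: L = 5, F = 17, f = 15, h = 5.
Lower quartile ≈ 5 + ((28.75 − 17) / 15) × 5 = 8.9167

8.9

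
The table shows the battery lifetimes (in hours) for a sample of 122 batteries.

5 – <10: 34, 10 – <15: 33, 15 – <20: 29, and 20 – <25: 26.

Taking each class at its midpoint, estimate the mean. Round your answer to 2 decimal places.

Midpoints: 7.5, 12.5, 17.5, 22.5
Σfm = 34×7.5 + 33×12.5 + 29×17.5 + 26×22.5 = 1760
n = Σf = 122
Mean = 1760 / 122 = 14.4262

14.43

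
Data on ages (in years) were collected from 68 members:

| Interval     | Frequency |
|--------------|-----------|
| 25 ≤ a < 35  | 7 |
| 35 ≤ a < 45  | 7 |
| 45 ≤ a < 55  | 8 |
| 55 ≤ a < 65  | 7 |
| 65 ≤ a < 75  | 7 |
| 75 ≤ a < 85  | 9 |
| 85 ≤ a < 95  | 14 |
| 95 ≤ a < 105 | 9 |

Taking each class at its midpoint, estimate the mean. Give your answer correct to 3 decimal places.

68.824

Midpoints: 30, 40, 50, 60, 70, 80, 90, 100
Σfm = 7×30 + 7×40 + 8×50 + 7×60 + 7×70 + 9×80 + 14×90 + 9×100 = 4680
n = Σf = 68
Mean = 4680 / 68 = 68.8235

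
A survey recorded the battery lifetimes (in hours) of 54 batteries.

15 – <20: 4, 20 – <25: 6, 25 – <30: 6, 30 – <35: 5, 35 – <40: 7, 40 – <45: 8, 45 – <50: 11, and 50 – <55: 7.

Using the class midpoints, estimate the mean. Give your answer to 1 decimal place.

37.5

Midpoints: 17.5, 22.5, 27.5, 32.5, 37.5, 42.5, 47.5, 52.5
Σfm = 4×17.5 + 6×22.5 + 6×27.5 + 5×32.5 + 7×37.5 + 8×42.5 + 11×47.5 + 7×52.5 = 2025
n = Σf = 54
Mean = 2025 / 54 = 37.5000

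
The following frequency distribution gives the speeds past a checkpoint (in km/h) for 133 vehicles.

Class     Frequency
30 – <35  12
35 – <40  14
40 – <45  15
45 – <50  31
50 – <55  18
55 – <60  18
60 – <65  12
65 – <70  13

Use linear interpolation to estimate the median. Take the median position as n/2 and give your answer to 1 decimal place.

Cumulative frequencies: 12, 26, 41, 72, 90, 108, 120, 133
n = 133; position = n/2 = 66.5.
This falls in the class 45 – <50: L = 45, F = 41, f = 31, h = 5.
Median ≈ 45 + ((66.5 − 41) / 31) × 5 = 49.1129

49.1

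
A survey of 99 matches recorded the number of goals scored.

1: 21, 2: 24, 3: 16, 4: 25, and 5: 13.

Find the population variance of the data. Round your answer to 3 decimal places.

1.846

Values: 1, 2, 3, 4, 5
n = 99, Σfx = 282, mean = 2.8485
Σfx² = 986
Σf(x − x̄)² = Σfx² − (Σfx)²/n = 986 − 282²/99 = 182.7273
Population variance = 182.7273 / 99 = 1.8457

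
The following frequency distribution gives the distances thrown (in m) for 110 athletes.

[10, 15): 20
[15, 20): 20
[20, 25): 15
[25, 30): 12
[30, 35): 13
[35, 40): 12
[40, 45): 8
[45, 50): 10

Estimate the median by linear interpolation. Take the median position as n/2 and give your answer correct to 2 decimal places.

25.00

Cumulative frequencies: 20, 40, 55, 67, 80, 92, 100, 110
n = 110; position = n/2 = 55.
This falls in the class [20, 25): L = 20, F = 40, f = 15, h = 5.
Median ≈ 20 + ((55 − 40) / 15) × 5 = 25.0000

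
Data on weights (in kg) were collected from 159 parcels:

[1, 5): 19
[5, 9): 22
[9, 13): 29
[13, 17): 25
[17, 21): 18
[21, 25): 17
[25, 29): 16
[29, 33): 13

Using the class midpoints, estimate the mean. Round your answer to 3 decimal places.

Midpoints: 3, 7, 11, 15, 19, 23, 27, 31
Σfm = 19×3 + 22×7 + 29×11 + 25×15 + 18×19 + 17×23 + 16×27 + 13×31 = 2473
n = Σf = 159
Mean = 2473 / 159 = 15.5535

15.553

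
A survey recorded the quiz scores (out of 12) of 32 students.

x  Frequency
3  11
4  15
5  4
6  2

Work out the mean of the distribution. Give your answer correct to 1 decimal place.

3.9

Values: 3, 4, 5, 6
Σfx = 11×3 + 15×4 + 4×5 + 2×6 = 125
n = Σf = 32
Mean = 125 / 32 = 3.9062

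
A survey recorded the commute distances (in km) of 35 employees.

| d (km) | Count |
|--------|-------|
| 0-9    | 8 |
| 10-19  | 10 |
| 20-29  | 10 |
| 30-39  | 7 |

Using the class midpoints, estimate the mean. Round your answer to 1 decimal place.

19.1

Midpoints: 4.5, 14.5, 24.5, 34.5
Σfm = 8×4.5 + 10×14.5 + 10×24.5 + 7×34.5 = 667.5
n = Σf = 35
Mean = 667.5 / 35 = 19.0714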